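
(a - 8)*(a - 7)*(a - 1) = a^3 - 16*a^2 + 71*a - 56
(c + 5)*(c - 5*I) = c^2 + 5*c - 5*I*c - 25*I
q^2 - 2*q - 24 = (q - 6)*(q + 4)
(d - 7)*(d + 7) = d^2 - 49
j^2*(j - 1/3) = j^3 - j^2/3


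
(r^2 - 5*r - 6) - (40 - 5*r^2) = 6*r^2 - 5*r - 46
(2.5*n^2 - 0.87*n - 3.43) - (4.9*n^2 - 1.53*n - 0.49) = -2.4*n^2 + 0.66*n - 2.94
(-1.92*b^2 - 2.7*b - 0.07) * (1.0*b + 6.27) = -1.92*b^3 - 14.7384*b^2 - 16.999*b - 0.4389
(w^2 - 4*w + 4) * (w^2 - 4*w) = w^4 - 8*w^3 + 20*w^2 - 16*w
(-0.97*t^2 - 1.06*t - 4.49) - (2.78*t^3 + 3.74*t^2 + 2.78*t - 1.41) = -2.78*t^3 - 4.71*t^2 - 3.84*t - 3.08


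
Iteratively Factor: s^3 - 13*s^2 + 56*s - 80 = (s - 5)*(s^2 - 8*s + 16) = (s - 5)*(s - 4)*(s - 4)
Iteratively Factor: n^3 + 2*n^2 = (n)*(n^2 + 2*n) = n*(n + 2)*(n)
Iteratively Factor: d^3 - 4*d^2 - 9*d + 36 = (d + 3)*(d^2 - 7*d + 12) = (d - 4)*(d + 3)*(d - 3)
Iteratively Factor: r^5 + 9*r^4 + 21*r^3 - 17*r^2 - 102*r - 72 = (r - 2)*(r^4 + 11*r^3 + 43*r^2 + 69*r + 36) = (r - 2)*(r + 1)*(r^3 + 10*r^2 + 33*r + 36) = (r - 2)*(r + 1)*(r + 3)*(r^2 + 7*r + 12) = (r - 2)*(r + 1)*(r + 3)*(r + 4)*(r + 3)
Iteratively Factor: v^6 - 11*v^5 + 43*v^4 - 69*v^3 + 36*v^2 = (v - 1)*(v^5 - 10*v^4 + 33*v^3 - 36*v^2) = v*(v - 1)*(v^4 - 10*v^3 + 33*v^2 - 36*v) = v*(v - 3)*(v - 1)*(v^3 - 7*v^2 + 12*v) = v*(v - 3)^2*(v - 1)*(v^2 - 4*v) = v*(v - 4)*(v - 3)^2*(v - 1)*(v)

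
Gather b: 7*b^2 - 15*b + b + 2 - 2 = 7*b^2 - 14*b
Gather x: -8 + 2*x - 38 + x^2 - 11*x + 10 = x^2 - 9*x - 36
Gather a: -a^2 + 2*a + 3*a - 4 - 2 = -a^2 + 5*a - 6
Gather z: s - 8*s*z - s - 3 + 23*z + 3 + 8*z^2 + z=8*z^2 + z*(24 - 8*s)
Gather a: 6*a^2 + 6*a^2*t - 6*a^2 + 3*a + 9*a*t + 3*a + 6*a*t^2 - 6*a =6*a^2*t + a*(6*t^2 + 9*t)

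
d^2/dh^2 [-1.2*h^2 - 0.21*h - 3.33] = -2.40000000000000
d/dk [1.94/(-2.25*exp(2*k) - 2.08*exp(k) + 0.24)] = (8.73*exp(k) + 4.0352)*exp(k)/(2.25*exp(2*k) + 2.08*exp(k) - 0.24)^2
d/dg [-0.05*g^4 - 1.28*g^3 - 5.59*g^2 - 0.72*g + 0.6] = -0.2*g^3 - 3.84*g^2 - 11.18*g - 0.72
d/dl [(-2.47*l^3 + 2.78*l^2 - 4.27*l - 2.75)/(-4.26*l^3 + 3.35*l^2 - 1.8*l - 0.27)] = (-3.5527136788005e-15*l^5 + 3.56829999999999*l^4 - 27.4884*l^3 - 23.8438*l^2 + 16.9238*l - 3.7971)/(18.1476*l^6 - 28.542*l^5 + 26.5585*l^4 - 9.7596*l^3 + 1.431*l^2 + 0.972*l + 0.0729)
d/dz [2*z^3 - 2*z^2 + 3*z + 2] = 6*z^2 - 4*z + 3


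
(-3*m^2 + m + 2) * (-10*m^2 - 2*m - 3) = 30*m^4 - 4*m^3 - 13*m^2 - 7*m - 6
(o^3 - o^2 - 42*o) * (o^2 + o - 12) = o^5 - 55*o^3 - 30*o^2 + 504*o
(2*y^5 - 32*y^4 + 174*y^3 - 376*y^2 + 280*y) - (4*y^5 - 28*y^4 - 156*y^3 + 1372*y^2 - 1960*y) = -2*y^5 - 4*y^4 + 330*y^3 - 1748*y^2 + 2240*y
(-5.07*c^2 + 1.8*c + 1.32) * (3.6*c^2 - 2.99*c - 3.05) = -18.252*c^4 + 21.6393*c^3 + 14.8335*c^2 - 9.4368*c - 4.026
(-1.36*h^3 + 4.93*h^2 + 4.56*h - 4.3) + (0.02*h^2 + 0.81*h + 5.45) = -1.36*h^3 + 4.95*h^2 + 5.37*h + 1.15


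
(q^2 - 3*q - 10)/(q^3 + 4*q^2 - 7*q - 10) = (q^2 - 3*q - 10)/(q^3 + 4*q^2 - 7*q - 10)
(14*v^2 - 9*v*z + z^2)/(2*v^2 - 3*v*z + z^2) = (-7*v + z)/(-v + z)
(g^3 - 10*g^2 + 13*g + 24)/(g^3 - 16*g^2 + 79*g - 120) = (g + 1)/(g - 5)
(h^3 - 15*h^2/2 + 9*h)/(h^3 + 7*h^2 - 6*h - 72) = h*(2*h^2 - 15*h + 18)/(2*(h^3 + 7*h^2 - 6*h - 72))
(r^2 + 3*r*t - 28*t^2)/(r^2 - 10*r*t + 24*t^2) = (r + 7*t)/(r - 6*t)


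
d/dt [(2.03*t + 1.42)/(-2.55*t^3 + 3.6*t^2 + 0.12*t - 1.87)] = (10.353*t^3 + 3.555*t^2 - 10.224*t - 3.9665)/(6.5025*t^6 - 18.36*t^5 + 12.348*t^4 + 10.401*t^3 - 13.4496*t^2 - 0.4488*t + 3.4969)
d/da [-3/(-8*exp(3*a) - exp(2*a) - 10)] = (-72*exp(a) - 6)*exp(2*a)/(8*exp(3*a) + exp(2*a) + 10)^2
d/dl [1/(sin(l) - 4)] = -cos(l)/(sin(l) - 4)^2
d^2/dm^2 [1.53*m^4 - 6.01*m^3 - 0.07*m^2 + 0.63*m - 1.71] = 18.36*m^2 - 36.06*m - 0.14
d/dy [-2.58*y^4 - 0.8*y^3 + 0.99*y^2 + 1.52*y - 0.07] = -10.32*y^3 - 2.4*y^2 + 1.98*y + 1.52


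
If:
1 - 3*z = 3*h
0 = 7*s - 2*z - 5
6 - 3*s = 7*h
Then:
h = 25/43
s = 83/129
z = -32/129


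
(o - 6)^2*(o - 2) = o^3 - 14*o^2 + 60*o - 72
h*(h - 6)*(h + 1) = h^3 - 5*h^2 - 6*h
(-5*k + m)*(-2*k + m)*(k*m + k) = 10*k^3*m + 10*k^3 - 7*k^2*m^2 - 7*k^2*m + k*m^3 + k*m^2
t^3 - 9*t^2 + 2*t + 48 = (t - 8)*(t - 3)*(t + 2)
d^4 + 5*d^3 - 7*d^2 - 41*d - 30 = (d - 3)*(d + 1)*(d + 2)*(d + 5)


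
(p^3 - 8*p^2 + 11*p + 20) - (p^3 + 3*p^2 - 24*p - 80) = -11*p^2 + 35*p + 100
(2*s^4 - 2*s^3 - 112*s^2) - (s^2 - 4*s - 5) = 2*s^4 - 2*s^3 - 113*s^2 + 4*s + 5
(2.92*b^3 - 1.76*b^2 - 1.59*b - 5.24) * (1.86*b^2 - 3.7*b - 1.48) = 5.4312*b^5 - 14.0776*b^4 - 0.766999999999999*b^3 - 1.2586*b^2 + 21.7412*b + 7.7552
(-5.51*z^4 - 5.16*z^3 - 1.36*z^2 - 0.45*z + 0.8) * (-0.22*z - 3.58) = 1.2122*z^5 + 20.861*z^4 + 18.772*z^3 + 4.9678*z^2 + 1.435*z - 2.864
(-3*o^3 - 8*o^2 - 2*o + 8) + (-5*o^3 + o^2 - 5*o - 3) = -8*o^3 - 7*o^2 - 7*o + 5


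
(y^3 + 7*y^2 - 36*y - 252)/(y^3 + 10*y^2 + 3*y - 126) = (y - 6)/(y - 3)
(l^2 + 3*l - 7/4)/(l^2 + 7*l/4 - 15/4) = (4*l^2 + 12*l - 7)/(4*l^2 + 7*l - 15)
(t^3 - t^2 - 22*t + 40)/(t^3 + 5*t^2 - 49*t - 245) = (t^2 - 6*t + 8)/(t^2 - 49)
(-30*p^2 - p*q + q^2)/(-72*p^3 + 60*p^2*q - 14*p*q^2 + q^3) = (5*p + q)/(12*p^2 - 8*p*q + q^2)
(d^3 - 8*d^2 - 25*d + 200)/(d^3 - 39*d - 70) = (d^2 - 13*d + 40)/(d^2 - 5*d - 14)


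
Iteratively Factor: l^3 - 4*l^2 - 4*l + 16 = (l - 2)*(l^2 - 2*l - 8) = (l - 4)*(l - 2)*(l + 2)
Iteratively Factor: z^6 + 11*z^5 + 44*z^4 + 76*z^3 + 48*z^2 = (z)*(z^5 + 11*z^4 + 44*z^3 + 76*z^2 + 48*z) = z*(z + 4)*(z^4 + 7*z^3 + 16*z^2 + 12*z) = z*(z + 3)*(z + 4)*(z^3 + 4*z^2 + 4*z) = z*(z + 2)*(z + 3)*(z + 4)*(z^2 + 2*z) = z^2*(z + 2)*(z + 3)*(z + 4)*(z + 2)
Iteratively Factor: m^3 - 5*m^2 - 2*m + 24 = (m - 3)*(m^2 - 2*m - 8) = (m - 3)*(m + 2)*(m - 4)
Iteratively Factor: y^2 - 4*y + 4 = (y - 2)*(y - 2)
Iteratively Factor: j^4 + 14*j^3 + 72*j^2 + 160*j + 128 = (j + 2)*(j^3 + 12*j^2 + 48*j + 64) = (j + 2)*(j + 4)*(j^2 + 8*j + 16) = (j + 2)*(j + 4)^2*(j + 4)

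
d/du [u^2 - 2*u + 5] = 2*u - 2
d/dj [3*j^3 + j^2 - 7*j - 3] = 9*j^2 + 2*j - 7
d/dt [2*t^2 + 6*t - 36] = 4*t + 6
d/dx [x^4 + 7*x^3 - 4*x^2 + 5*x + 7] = 4*x^3 + 21*x^2 - 8*x + 5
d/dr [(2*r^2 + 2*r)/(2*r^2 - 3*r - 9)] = 2*(-5*r^2 - 18*r - 9)/(4*r^4 - 12*r^3 - 27*r^2 + 54*r + 81)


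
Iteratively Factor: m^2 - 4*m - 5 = (m + 1)*(m - 5)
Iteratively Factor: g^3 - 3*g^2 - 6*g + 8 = (g - 4)*(g^2 + g - 2) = (g - 4)*(g + 2)*(g - 1)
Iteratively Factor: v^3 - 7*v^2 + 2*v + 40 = (v + 2)*(v^2 - 9*v + 20) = (v - 4)*(v + 2)*(v - 5)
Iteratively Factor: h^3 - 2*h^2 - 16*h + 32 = (h + 4)*(h^2 - 6*h + 8) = (h - 2)*(h + 4)*(h - 4)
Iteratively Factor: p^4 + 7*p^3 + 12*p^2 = (p)*(p^3 + 7*p^2 + 12*p) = p*(p + 4)*(p^2 + 3*p) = p^2*(p + 4)*(p + 3)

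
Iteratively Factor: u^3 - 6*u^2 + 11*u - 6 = (u - 1)*(u^2 - 5*u + 6) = (u - 3)*(u - 1)*(u - 2)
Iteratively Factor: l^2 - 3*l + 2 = (l - 1)*(l - 2)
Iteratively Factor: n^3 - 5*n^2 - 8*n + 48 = (n + 3)*(n^2 - 8*n + 16) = (n - 4)*(n + 3)*(n - 4)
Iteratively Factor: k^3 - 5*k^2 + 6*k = (k - 3)*(k^2 - 2*k) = (k - 3)*(k - 2)*(k)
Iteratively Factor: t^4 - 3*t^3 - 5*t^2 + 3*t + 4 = (t + 1)*(t^3 - 4*t^2 - t + 4) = (t + 1)^2*(t^2 - 5*t + 4) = (t - 1)*(t + 1)^2*(t - 4)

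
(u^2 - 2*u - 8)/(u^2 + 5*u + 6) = (u - 4)/(u + 3)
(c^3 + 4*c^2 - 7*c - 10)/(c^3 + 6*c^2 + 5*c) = (c - 2)/c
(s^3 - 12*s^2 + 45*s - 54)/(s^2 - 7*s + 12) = (s^2 - 9*s + 18)/(s - 4)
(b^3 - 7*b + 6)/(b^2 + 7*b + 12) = (b^2 - 3*b + 2)/(b + 4)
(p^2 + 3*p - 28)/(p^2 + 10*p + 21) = (p - 4)/(p + 3)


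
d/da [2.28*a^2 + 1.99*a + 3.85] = 4.56*a + 1.99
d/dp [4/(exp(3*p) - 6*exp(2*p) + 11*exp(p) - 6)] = (-12*exp(2*p) + 48*exp(p) - 44)*exp(p)/(exp(3*p) - 6*exp(2*p) + 11*exp(p) - 6)^2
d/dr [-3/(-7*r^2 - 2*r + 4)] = 6*(-7*r - 1)/(7*r^2 + 2*r - 4)^2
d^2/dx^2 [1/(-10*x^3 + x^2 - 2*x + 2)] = 2*((30*x - 1)*(10*x^3 - x^2 + 2*x - 2) - 4*(15*x^2 - x + 1)^2)/(10*x^3 - x^2 + 2*x - 2)^3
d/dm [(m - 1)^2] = 2*m - 2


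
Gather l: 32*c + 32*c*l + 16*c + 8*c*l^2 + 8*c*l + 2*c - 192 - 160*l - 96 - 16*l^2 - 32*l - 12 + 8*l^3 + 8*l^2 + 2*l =50*c + 8*l^3 + l^2*(8*c - 8) + l*(40*c - 190) - 300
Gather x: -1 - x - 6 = -x - 7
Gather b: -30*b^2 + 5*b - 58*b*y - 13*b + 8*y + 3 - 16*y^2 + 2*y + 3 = -30*b^2 + b*(-58*y - 8) - 16*y^2 + 10*y + 6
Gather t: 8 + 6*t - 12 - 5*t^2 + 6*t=-5*t^2 + 12*t - 4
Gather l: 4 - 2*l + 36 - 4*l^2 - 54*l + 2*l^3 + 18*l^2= 2*l^3 + 14*l^2 - 56*l + 40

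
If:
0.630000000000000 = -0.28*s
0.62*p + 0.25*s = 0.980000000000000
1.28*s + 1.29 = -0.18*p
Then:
No Solution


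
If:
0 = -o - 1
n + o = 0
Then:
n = 1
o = -1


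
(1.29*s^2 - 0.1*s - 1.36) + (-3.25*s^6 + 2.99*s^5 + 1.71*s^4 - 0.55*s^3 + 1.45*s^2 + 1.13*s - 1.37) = -3.25*s^6 + 2.99*s^5 + 1.71*s^4 - 0.55*s^3 + 2.74*s^2 + 1.03*s - 2.73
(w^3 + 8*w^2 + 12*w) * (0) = 0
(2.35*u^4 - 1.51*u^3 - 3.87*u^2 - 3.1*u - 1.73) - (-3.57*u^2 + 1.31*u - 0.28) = 2.35*u^4 - 1.51*u^3 - 0.3*u^2 - 4.41*u - 1.45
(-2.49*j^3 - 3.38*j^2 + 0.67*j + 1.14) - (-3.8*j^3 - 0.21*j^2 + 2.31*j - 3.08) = 1.31*j^3 - 3.17*j^2 - 1.64*j + 4.22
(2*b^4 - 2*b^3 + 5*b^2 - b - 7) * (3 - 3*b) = -6*b^5 + 12*b^4 - 21*b^3 + 18*b^2 + 18*b - 21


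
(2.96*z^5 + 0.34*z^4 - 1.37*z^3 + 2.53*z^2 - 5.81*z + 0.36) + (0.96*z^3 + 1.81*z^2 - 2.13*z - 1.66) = 2.96*z^5 + 0.34*z^4 - 0.41*z^3 + 4.34*z^2 - 7.94*z - 1.3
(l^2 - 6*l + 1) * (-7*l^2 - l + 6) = -7*l^4 + 41*l^3 + 5*l^2 - 37*l + 6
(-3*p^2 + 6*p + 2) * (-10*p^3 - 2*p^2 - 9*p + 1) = 30*p^5 - 54*p^4 - 5*p^3 - 61*p^2 - 12*p + 2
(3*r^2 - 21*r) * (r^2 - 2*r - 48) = 3*r^4 - 27*r^3 - 102*r^2 + 1008*r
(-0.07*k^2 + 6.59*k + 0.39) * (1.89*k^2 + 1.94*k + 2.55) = -0.1323*k^4 + 12.3193*k^3 + 13.3432*k^2 + 17.5611*k + 0.9945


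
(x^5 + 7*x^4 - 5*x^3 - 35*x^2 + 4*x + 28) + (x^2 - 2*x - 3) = x^5 + 7*x^4 - 5*x^3 - 34*x^2 + 2*x + 25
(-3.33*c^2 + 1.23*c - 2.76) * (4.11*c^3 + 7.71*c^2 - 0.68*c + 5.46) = -13.6863*c^5 - 20.619*c^4 + 0.4041*c^3 - 40.2978*c^2 + 8.5926*c - 15.0696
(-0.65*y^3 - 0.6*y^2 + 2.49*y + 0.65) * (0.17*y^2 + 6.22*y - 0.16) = -0.1105*y^5 - 4.145*y^4 - 3.2047*y^3 + 15.6943*y^2 + 3.6446*y - 0.104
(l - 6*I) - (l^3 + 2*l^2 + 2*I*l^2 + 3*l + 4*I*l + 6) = -l^3 - 2*l^2 - 2*I*l^2 - 2*l - 4*I*l - 6 - 6*I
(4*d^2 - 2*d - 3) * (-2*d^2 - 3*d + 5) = -8*d^4 - 8*d^3 + 32*d^2 - d - 15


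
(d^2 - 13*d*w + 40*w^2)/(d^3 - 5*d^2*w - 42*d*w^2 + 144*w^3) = (-d + 5*w)/(-d^2 - 3*d*w + 18*w^2)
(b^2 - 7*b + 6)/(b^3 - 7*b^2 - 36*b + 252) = (b - 1)/(b^2 - b - 42)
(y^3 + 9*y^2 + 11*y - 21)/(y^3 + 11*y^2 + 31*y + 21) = (y - 1)/(y + 1)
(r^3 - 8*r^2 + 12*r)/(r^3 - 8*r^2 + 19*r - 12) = r*(r^2 - 8*r + 12)/(r^3 - 8*r^2 + 19*r - 12)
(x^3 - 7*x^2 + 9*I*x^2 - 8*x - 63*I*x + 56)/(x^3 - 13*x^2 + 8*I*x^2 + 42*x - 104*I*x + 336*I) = (x + I)/(x - 6)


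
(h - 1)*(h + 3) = h^2 + 2*h - 3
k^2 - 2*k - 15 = (k - 5)*(k + 3)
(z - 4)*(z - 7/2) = z^2 - 15*z/2 + 14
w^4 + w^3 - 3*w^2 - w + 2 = (w - 1)^2*(w + 1)*(w + 2)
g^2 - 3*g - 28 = (g - 7)*(g + 4)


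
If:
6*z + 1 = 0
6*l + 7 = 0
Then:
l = -7/6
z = -1/6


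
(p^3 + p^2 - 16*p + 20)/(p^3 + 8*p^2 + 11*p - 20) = (p^2 - 4*p + 4)/(p^2 + 3*p - 4)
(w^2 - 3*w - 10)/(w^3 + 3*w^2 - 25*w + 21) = (w^2 - 3*w - 10)/(w^3 + 3*w^2 - 25*w + 21)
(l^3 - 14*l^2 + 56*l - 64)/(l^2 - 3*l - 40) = (l^2 - 6*l + 8)/(l + 5)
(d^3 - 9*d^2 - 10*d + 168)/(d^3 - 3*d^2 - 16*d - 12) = (d^2 - 3*d - 28)/(d^2 + 3*d + 2)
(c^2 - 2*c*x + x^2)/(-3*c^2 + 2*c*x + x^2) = (-c + x)/(3*c + x)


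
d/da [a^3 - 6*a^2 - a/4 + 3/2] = 3*a^2 - 12*a - 1/4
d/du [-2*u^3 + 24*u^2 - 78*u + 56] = -6*u^2 + 48*u - 78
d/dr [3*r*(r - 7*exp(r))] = -21*r*exp(r) + 6*r - 21*exp(r)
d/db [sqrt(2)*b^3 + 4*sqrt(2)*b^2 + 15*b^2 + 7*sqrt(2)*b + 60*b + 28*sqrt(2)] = 3*sqrt(2)*b^2 + 8*sqrt(2)*b + 30*b + 7*sqrt(2) + 60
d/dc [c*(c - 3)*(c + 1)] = 3*c^2 - 4*c - 3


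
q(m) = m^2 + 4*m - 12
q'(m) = 2*m + 4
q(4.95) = 32.30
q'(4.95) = 13.90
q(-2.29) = -15.92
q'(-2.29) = -0.58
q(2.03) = 0.24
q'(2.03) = 8.06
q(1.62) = -2.90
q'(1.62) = 7.24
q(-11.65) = 77.12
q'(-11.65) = -19.30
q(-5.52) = -3.61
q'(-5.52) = -7.04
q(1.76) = -1.86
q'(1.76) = 7.52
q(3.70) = 16.49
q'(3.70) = 11.40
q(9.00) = 105.00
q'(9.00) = 22.00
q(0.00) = -12.00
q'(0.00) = 4.00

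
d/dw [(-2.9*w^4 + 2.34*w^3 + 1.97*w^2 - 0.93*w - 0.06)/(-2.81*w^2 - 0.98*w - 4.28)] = (16.298*w^5 + 1.9506*w^4 + 45.0616*w^3 - 34.5895*w^2 - 17.2004*w + 3.9216)/(7.8961*w^4 + 5.5076*w^3 + 25.014*w^2 + 8.3888*w + 18.3184)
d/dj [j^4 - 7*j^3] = j^2*(4*j - 21)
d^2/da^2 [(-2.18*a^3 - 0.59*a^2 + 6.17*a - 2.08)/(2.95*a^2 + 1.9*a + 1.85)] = (5.6843418860808e-14*a^4 + 122.05785*a^3 - 135.26385*a^2 - 316.75335*a - 39.72805)/(25.672375*a^6 + 49.60425*a^5 + 80.247375*a^4 + 69.0745*a^3 + 50.324625*a^2 + 19.50825*a + 6.331625)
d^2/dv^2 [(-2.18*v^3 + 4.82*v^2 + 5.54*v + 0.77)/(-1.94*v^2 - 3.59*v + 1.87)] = (-1.4210854715202e-14*v^4 + 97.4473800000001*v^3 - 210.113772*v^2 - 107.025072*v - 133.527966)/(7.301384*v^6 + 40.533972*v^5 + 53.894946*v^4 - 31.874533*v^3 - 51.950283*v^2 + 37.661613*v - 6.539203)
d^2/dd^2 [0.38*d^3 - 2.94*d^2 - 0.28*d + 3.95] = 2.28*d - 5.88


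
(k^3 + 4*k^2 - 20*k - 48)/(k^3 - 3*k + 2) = (k^2 + 2*k - 24)/(k^2 - 2*k + 1)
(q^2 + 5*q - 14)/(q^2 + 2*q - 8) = (q + 7)/(q + 4)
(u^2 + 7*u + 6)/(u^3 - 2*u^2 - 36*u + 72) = (u + 1)/(u^2 - 8*u + 12)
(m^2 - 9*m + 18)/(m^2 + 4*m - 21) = (m - 6)/(m + 7)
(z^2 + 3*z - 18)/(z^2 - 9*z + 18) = (z + 6)/(z - 6)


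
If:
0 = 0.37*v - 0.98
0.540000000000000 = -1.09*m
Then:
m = -0.50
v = 2.65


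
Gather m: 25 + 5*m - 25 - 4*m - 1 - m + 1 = 0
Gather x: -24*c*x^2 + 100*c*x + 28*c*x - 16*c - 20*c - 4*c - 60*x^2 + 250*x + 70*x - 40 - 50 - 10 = -40*c + x^2*(-24*c - 60) + x*(128*c + 320) - 100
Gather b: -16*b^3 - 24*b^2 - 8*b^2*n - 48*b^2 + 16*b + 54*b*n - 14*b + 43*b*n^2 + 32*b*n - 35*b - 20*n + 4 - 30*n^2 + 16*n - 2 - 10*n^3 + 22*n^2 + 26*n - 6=-16*b^3 + b^2*(-8*n - 72) + b*(43*n^2 + 86*n - 33) - 10*n^3 - 8*n^2 + 22*n - 4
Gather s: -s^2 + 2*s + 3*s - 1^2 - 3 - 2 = -s^2 + 5*s - 6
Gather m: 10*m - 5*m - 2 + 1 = 5*m - 1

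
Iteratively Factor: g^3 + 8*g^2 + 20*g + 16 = (g + 4)*(g^2 + 4*g + 4) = (g + 2)*(g + 4)*(g + 2)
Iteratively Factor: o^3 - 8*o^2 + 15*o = (o - 3)*(o^2 - 5*o) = o*(o - 3)*(o - 5)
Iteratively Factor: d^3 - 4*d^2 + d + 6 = (d - 2)*(d^2 - 2*d - 3) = (d - 2)*(d + 1)*(d - 3)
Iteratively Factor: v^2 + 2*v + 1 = (v + 1)*(v + 1)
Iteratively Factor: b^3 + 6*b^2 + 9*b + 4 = (b + 1)*(b^2 + 5*b + 4) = (b + 1)^2*(b + 4)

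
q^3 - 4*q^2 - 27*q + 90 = (q - 6)*(q - 3)*(q + 5)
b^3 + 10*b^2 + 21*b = b*(b + 3)*(b + 7)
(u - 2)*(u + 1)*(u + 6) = u^3 + 5*u^2 - 8*u - 12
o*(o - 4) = o^2 - 4*o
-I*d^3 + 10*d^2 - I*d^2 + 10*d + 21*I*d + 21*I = (d + 3*I)*(d + 7*I)*(-I*d - I)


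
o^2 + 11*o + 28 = (o + 4)*(o + 7)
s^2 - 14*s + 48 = (s - 8)*(s - 6)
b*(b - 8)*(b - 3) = b^3 - 11*b^2 + 24*b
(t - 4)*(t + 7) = t^2 + 3*t - 28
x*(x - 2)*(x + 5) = x^3 + 3*x^2 - 10*x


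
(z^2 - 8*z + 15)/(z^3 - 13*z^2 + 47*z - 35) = (z - 3)/(z^2 - 8*z + 7)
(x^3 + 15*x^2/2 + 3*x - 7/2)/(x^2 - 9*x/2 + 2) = (x^2 + 8*x + 7)/(x - 4)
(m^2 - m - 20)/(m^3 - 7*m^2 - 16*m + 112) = (m - 5)/(m^2 - 11*m + 28)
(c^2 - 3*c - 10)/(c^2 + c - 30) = (c + 2)/(c + 6)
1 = 1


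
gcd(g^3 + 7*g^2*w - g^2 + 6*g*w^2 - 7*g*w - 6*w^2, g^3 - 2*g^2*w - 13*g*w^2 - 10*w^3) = g + w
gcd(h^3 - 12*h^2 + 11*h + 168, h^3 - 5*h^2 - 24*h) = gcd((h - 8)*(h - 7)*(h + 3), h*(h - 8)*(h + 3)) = h^2 - 5*h - 24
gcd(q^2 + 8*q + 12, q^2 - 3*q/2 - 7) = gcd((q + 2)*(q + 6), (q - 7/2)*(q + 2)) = q + 2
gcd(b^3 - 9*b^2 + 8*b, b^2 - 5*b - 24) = b - 8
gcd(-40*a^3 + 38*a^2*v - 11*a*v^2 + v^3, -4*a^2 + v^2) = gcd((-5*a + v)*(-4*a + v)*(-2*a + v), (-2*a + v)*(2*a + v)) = -2*a + v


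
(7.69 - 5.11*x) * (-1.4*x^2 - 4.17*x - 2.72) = 7.154*x^3 + 10.5427*x^2 - 18.1681*x - 20.9168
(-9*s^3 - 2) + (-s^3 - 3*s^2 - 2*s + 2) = -10*s^3 - 3*s^2 - 2*s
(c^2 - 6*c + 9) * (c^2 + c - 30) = c^4 - 5*c^3 - 27*c^2 + 189*c - 270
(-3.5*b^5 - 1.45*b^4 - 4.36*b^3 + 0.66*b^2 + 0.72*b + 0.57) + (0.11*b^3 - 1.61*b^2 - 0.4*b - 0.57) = -3.5*b^5 - 1.45*b^4 - 4.25*b^3 - 0.95*b^2 + 0.32*b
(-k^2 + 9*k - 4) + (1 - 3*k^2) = -4*k^2 + 9*k - 3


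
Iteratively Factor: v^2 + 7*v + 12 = (v + 4)*(v + 3)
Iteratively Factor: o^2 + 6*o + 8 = (o + 4)*(o + 2)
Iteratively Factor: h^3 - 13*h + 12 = (h - 1)*(h^2 + h - 12) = (h - 3)*(h - 1)*(h + 4)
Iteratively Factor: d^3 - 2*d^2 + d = (d - 1)*(d^2 - d) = d*(d - 1)*(d - 1)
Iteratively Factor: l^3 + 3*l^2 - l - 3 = (l - 1)*(l^2 + 4*l + 3) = (l - 1)*(l + 1)*(l + 3)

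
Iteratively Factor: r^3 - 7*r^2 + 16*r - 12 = (r - 2)*(r^2 - 5*r + 6) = (r - 2)^2*(r - 3)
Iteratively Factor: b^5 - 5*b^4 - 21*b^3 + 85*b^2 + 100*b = (b)*(b^4 - 5*b^3 - 21*b^2 + 85*b + 100) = b*(b - 5)*(b^3 - 21*b - 20) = b*(b - 5)*(b + 1)*(b^2 - b - 20) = b*(b - 5)^2*(b + 1)*(b + 4)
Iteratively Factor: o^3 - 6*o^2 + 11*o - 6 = (o - 3)*(o^2 - 3*o + 2) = (o - 3)*(o - 2)*(o - 1)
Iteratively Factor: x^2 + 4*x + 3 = (x + 1)*(x + 3)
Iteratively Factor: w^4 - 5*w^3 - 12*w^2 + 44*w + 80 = (w - 4)*(w^3 - w^2 - 16*w - 20) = (w - 5)*(w - 4)*(w^2 + 4*w + 4) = (w - 5)*(w - 4)*(w + 2)*(w + 2)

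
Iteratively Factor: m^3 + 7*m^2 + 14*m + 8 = (m + 2)*(m^2 + 5*m + 4) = (m + 1)*(m + 2)*(m + 4)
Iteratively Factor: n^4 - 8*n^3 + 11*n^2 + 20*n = (n + 1)*(n^3 - 9*n^2 + 20*n) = (n - 4)*(n + 1)*(n^2 - 5*n) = (n - 5)*(n - 4)*(n + 1)*(n)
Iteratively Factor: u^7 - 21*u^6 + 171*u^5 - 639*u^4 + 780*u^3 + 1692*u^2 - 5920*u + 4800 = (u - 3)*(u^6 - 18*u^5 + 117*u^4 - 288*u^3 - 84*u^2 + 1440*u - 1600) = (u - 4)*(u - 3)*(u^5 - 14*u^4 + 61*u^3 - 44*u^2 - 260*u + 400) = (u - 4)*(u - 3)*(u + 2)*(u^4 - 16*u^3 + 93*u^2 - 230*u + 200) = (u - 4)*(u - 3)*(u - 2)*(u + 2)*(u^3 - 14*u^2 + 65*u - 100) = (u - 4)^2*(u - 3)*(u - 2)*(u + 2)*(u^2 - 10*u + 25) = (u - 5)*(u - 4)^2*(u - 3)*(u - 2)*(u + 2)*(u - 5)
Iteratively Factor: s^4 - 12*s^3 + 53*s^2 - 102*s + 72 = (s - 2)*(s^3 - 10*s^2 + 33*s - 36) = (s - 4)*(s - 2)*(s^2 - 6*s + 9) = (s - 4)*(s - 3)*(s - 2)*(s - 3)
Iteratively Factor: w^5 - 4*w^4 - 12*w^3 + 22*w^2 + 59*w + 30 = (w + 1)*(w^4 - 5*w^3 - 7*w^2 + 29*w + 30) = (w - 5)*(w + 1)*(w^3 - 7*w - 6) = (w - 5)*(w + 1)^2*(w^2 - w - 6) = (w - 5)*(w + 1)^2*(w + 2)*(w - 3)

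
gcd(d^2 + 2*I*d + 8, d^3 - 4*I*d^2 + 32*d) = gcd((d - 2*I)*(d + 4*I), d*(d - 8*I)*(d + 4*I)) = d + 4*I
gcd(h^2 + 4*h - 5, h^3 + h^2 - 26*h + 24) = h - 1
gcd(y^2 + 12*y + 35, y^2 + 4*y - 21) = y + 7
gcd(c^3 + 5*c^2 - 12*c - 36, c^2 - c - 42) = c + 6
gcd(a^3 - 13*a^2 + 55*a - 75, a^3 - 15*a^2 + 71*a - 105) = a^2 - 8*a + 15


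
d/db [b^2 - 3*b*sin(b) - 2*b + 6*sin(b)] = -3*b*cos(b) + 2*b - 3*sin(b) + 6*cos(b) - 2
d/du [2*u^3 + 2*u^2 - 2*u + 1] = 6*u^2 + 4*u - 2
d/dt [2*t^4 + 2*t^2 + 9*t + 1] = 8*t^3 + 4*t + 9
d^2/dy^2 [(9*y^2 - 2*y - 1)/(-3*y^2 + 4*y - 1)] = 12*(-15*y^3 + 18*y^2 - 9*y + 2)/(27*y^6 - 108*y^5 + 171*y^4 - 136*y^3 + 57*y^2 - 12*y + 1)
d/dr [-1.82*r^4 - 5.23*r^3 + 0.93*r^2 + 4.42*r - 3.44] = -7.28*r^3 - 15.69*r^2 + 1.86*r + 4.42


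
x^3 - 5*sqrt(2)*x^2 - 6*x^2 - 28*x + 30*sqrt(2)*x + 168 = (x - 6)*(x - 7*sqrt(2))*(x + 2*sqrt(2))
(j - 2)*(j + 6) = j^2 + 4*j - 12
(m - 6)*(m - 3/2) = m^2 - 15*m/2 + 9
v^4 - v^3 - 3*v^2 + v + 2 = (v - 2)*(v - 1)*(v + 1)^2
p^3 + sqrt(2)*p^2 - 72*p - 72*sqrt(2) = (p - 6*sqrt(2))*(p + sqrt(2))*(p + 6*sqrt(2))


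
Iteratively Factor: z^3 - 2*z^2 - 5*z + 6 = (z - 1)*(z^2 - z - 6) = (z - 3)*(z - 1)*(z + 2)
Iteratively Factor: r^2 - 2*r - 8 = (r + 2)*(r - 4)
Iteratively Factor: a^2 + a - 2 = (a + 2)*(a - 1)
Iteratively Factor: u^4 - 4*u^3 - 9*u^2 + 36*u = (u - 3)*(u^3 - u^2 - 12*u) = u*(u - 3)*(u^2 - u - 12) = u*(u - 3)*(u + 3)*(u - 4)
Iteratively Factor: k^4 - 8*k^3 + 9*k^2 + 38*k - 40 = (k + 2)*(k^3 - 10*k^2 + 29*k - 20) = (k - 5)*(k + 2)*(k^2 - 5*k + 4) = (k - 5)*(k - 1)*(k + 2)*(k - 4)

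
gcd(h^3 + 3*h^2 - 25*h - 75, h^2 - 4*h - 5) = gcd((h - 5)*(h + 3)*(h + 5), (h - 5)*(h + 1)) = h - 5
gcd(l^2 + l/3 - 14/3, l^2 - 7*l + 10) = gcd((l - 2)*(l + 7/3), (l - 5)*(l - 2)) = l - 2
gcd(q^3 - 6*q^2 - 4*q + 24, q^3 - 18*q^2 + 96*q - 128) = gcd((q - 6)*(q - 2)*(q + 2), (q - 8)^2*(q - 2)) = q - 2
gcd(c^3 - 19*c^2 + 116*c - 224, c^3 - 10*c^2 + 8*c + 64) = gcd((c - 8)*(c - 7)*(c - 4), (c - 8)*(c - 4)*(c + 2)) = c^2 - 12*c + 32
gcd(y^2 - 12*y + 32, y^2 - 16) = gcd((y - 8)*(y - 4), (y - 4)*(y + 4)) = y - 4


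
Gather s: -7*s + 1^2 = 1 - 7*s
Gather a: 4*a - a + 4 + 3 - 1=3*a + 6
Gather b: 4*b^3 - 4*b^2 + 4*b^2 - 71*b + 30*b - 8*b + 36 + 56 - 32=4*b^3 - 49*b + 60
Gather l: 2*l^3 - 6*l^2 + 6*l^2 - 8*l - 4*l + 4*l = 2*l^3 - 8*l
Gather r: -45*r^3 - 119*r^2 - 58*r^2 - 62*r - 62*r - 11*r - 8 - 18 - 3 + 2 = -45*r^3 - 177*r^2 - 135*r - 27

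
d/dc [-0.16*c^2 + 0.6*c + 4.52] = 0.6 - 0.32*c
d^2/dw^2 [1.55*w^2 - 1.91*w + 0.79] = 3.10000000000000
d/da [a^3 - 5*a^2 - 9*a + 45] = 3*a^2 - 10*a - 9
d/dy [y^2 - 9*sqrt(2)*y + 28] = 2*y - 9*sqrt(2)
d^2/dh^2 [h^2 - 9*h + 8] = 2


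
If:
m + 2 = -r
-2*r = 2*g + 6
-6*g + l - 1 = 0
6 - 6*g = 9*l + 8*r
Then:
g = 21/52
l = 89/26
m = 73/52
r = -177/52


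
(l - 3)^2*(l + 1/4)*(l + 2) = l^4 - 15*l^3/4 - 4*l^2 + 69*l/4 + 9/2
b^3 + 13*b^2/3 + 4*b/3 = b*(b + 1/3)*(b + 4)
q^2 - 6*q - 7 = (q - 7)*(q + 1)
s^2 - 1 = (s - 1)*(s + 1)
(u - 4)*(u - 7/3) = u^2 - 19*u/3 + 28/3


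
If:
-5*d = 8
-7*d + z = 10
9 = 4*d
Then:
No Solution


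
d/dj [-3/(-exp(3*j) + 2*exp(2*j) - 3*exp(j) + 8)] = (-9*exp(2*j) + 12*exp(j) - 9)*exp(j)/(exp(3*j) - 2*exp(2*j) + 3*exp(j) - 8)^2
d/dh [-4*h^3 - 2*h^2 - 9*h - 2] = -12*h^2 - 4*h - 9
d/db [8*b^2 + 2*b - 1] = 16*b + 2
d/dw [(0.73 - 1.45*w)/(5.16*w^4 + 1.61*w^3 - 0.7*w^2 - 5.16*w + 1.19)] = (22.446*w^4 - 10.3982*w^3 - 4.5409*w^2 + 1.022*w + 2.0413)/(26.6256*w^8 + 16.6152*w^7 - 4.6319*w^6 - 55.5052*w^5 - 3.8444*w^4 + 11.0558*w^3 + 24.9596*w^2 - 12.2808*w + 1.4161)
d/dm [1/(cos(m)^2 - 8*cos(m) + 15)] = 2*(cos(m) - 4)*sin(m)/(cos(m)^2 - 8*cos(m) + 15)^2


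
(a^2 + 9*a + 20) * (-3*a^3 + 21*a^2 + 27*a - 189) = -3*a^5 - 6*a^4 + 156*a^3 + 474*a^2 - 1161*a - 3780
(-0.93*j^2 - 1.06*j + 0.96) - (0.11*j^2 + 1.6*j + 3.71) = -1.04*j^2 - 2.66*j - 2.75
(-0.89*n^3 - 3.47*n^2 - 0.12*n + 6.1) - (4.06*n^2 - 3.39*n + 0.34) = -0.89*n^3 - 7.53*n^2 + 3.27*n + 5.76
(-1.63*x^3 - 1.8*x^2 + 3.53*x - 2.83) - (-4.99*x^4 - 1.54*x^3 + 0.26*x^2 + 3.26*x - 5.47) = 4.99*x^4 - 0.0899999999999999*x^3 - 2.06*x^2 + 0.27*x + 2.64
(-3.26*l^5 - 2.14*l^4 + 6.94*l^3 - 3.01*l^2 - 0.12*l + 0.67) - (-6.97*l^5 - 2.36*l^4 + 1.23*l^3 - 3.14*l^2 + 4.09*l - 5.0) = 3.71*l^5 + 0.22*l^4 + 5.71*l^3 + 0.13*l^2 - 4.21*l + 5.67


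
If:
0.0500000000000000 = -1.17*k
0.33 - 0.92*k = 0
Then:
No Solution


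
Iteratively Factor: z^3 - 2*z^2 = (z - 2)*(z^2) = z*(z - 2)*(z)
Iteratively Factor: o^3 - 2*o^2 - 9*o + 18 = (o + 3)*(o^2 - 5*o + 6) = (o - 3)*(o + 3)*(o - 2)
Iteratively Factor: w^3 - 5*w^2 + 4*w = (w - 1)*(w^2 - 4*w) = (w - 4)*(w - 1)*(w)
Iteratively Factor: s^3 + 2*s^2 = (s)*(s^2 + 2*s) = s^2*(s + 2)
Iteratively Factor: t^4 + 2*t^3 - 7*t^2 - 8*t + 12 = (t - 2)*(t^3 + 4*t^2 + t - 6) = (t - 2)*(t + 3)*(t^2 + t - 2) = (t - 2)*(t + 2)*(t + 3)*(t - 1)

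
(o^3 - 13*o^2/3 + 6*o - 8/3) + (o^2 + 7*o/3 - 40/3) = o^3 - 10*o^2/3 + 25*o/3 - 16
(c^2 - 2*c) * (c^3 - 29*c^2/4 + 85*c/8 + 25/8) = c^5 - 37*c^4/4 + 201*c^3/8 - 145*c^2/8 - 25*c/4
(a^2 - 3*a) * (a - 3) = a^3 - 6*a^2 + 9*a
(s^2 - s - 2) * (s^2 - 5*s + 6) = s^4 - 6*s^3 + 9*s^2 + 4*s - 12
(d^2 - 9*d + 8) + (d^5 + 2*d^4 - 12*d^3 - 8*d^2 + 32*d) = d^5 + 2*d^4 - 12*d^3 - 7*d^2 + 23*d + 8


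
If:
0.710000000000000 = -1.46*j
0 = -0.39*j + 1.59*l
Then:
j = -0.49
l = -0.12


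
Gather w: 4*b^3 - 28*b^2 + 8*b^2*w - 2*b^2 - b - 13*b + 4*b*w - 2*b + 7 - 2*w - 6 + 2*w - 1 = 4*b^3 - 30*b^2 - 16*b + w*(8*b^2 + 4*b)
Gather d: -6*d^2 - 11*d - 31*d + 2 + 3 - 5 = -6*d^2 - 42*d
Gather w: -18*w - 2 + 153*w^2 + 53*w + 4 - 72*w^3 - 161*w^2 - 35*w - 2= -72*w^3 - 8*w^2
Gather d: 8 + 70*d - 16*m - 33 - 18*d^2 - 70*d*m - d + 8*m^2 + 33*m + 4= -18*d^2 + d*(69 - 70*m) + 8*m^2 + 17*m - 21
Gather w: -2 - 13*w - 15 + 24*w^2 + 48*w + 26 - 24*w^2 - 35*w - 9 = 0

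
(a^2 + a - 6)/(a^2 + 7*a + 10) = (a^2 + a - 6)/(a^2 + 7*a + 10)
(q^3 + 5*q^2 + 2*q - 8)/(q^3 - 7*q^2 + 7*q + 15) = (q^3 + 5*q^2 + 2*q - 8)/(q^3 - 7*q^2 + 7*q + 15)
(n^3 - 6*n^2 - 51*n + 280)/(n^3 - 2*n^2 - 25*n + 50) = (n^2 - n - 56)/(n^2 + 3*n - 10)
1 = 1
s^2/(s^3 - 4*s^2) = 1/(s - 4)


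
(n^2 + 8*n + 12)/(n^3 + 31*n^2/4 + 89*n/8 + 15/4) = 8*(n + 2)/(8*n^2 + 14*n + 5)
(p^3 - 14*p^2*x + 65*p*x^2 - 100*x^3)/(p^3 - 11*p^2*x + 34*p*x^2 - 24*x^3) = (p^2 - 10*p*x + 25*x^2)/(p^2 - 7*p*x + 6*x^2)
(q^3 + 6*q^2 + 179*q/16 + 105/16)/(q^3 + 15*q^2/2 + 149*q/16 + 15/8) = (4*q^2 + 19*q + 21)/(4*q^2 + 25*q + 6)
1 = 1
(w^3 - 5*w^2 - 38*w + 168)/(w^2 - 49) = (w^2 + 2*w - 24)/(w + 7)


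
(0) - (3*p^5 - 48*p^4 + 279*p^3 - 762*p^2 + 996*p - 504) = -3*p^5 + 48*p^4 - 279*p^3 + 762*p^2 - 996*p + 504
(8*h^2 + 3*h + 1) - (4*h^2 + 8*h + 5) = 4*h^2 - 5*h - 4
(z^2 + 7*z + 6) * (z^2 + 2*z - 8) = z^4 + 9*z^3 + 12*z^2 - 44*z - 48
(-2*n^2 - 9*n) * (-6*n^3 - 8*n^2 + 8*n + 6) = 12*n^5 + 70*n^4 + 56*n^3 - 84*n^2 - 54*n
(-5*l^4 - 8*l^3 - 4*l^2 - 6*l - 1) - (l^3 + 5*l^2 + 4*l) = -5*l^4 - 9*l^3 - 9*l^2 - 10*l - 1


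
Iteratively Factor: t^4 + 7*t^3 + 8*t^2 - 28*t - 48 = (t + 4)*(t^3 + 3*t^2 - 4*t - 12) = (t + 2)*(t + 4)*(t^2 + t - 6) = (t - 2)*(t + 2)*(t + 4)*(t + 3)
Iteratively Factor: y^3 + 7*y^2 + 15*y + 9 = (y + 3)*(y^2 + 4*y + 3) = (y + 1)*(y + 3)*(y + 3)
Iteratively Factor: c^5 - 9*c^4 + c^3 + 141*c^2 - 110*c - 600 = (c + 3)*(c^4 - 12*c^3 + 37*c^2 + 30*c - 200) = (c - 4)*(c + 3)*(c^3 - 8*c^2 + 5*c + 50) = (c - 5)*(c - 4)*(c + 3)*(c^2 - 3*c - 10) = (c - 5)*(c - 4)*(c + 2)*(c + 3)*(c - 5)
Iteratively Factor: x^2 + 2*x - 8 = (x - 2)*(x + 4)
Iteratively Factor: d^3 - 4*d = (d + 2)*(d^2 - 2*d) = (d - 2)*(d + 2)*(d)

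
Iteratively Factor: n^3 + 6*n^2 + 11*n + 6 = (n + 1)*(n^2 + 5*n + 6) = (n + 1)*(n + 2)*(n + 3)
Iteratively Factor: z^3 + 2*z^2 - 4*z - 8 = (z + 2)*(z^2 - 4) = (z + 2)^2*(z - 2)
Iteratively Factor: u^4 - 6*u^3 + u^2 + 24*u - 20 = (u - 5)*(u^3 - u^2 - 4*u + 4) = (u - 5)*(u - 2)*(u^2 + u - 2) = (u - 5)*(u - 2)*(u - 1)*(u + 2)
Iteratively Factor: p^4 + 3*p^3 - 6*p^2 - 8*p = (p)*(p^3 + 3*p^2 - 6*p - 8) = p*(p + 4)*(p^2 - p - 2) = p*(p - 2)*(p + 4)*(p + 1)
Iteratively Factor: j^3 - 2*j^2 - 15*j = (j + 3)*(j^2 - 5*j) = j*(j + 3)*(j - 5)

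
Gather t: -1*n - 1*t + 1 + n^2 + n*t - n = n^2 - 2*n + t*(n - 1) + 1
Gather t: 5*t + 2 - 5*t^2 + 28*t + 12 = -5*t^2 + 33*t + 14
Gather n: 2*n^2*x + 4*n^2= n^2*(2*x + 4)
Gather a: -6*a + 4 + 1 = 5 - 6*a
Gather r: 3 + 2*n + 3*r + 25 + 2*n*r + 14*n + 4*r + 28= 16*n + r*(2*n + 7) + 56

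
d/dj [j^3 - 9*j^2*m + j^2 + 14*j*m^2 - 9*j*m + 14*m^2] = 3*j^2 - 18*j*m + 2*j + 14*m^2 - 9*m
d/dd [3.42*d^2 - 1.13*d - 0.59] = 6.84*d - 1.13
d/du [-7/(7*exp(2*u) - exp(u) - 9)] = (98*exp(u) - 7)*exp(u)/(-7*exp(2*u) + exp(u) + 9)^2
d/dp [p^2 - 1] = 2*p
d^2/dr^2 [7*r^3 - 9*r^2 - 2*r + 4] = 42*r - 18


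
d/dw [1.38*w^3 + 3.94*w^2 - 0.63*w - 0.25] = 4.14*w^2 + 7.88*w - 0.63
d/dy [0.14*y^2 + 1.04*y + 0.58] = 0.28*y + 1.04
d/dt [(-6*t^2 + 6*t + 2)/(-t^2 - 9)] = 2*(3*t^2 + 56*t - 27)/(t^4 + 18*t^2 + 81)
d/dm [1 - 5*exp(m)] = -5*exp(m)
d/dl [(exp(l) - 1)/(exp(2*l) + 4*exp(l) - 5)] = -exp(l)/(exp(2*l) + 10*exp(l) + 25)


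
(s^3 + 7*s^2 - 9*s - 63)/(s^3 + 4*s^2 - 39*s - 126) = (s - 3)/(s - 6)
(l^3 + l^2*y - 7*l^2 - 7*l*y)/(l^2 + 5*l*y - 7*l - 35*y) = l*(l + y)/(l + 5*y)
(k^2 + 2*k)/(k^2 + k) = (k + 2)/(k + 1)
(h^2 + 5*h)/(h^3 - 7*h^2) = (h + 5)/(h*(h - 7))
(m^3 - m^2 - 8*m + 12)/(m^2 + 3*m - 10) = (m^2 + m - 6)/(m + 5)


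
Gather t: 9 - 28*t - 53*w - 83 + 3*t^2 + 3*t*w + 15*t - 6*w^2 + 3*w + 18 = 3*t^2 + t*(3*w - 13) - 6*w^2 - 50*w - 56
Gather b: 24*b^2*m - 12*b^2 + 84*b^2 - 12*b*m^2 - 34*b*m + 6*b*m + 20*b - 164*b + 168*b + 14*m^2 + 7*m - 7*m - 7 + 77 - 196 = b^2*(24*m + 72) + b*(-12*m^2 - 28*m + 24) + 14*m^2 - 126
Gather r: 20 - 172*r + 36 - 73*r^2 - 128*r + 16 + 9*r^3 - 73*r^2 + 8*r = 9*r^3 - 146*r^2 - 292*r + 72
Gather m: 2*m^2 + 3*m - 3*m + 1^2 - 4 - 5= 2*m^2 - 8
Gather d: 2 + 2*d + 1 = 2*d + 3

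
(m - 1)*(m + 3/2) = m^2 + m/2 - 3/2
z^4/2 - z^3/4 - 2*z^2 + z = z*(z/2 + 1)*(z - 2)*(z - 1/2)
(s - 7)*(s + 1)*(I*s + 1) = I*s^3 + s^2 - 6*I*s^2 - 6*s - 7*I*s - 7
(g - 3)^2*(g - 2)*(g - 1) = g^4 - 9*g^3 + 29*g^2 - 39*g + 18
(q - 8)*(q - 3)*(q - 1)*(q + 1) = q^4 - 11*q^3 + 23*q^2 + 11*q - 24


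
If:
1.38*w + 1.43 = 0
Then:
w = -1.04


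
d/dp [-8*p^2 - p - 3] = -16*p - 1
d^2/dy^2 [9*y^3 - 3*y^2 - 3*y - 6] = 54*y - 6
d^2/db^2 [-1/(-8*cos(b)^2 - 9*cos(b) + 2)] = (-256*sin(b)^4 + 273*sin(b)^2 + 252*cos(b) - 54*cos(3*b) + 177)/(-8*sin(b)^2 + 9*cos(b) + 6)^3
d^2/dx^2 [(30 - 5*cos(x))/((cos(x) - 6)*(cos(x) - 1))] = 5*(cos(x) + 2)/(cos(x) - 1)^2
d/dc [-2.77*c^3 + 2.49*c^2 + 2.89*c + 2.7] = -8.31*c^2 + 4.98*c + 2.89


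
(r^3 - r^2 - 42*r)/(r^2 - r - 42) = r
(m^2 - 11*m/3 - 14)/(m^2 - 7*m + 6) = (m + 7/3)/(m - 1)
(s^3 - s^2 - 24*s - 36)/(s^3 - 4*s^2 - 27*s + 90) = (s^2 + 5*s + 6)/(s^2 + 2*s - 15)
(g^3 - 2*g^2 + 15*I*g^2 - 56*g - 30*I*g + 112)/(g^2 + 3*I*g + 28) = (g^2 + g*(-2 + 8*I) - 16*I)/(g - 4*I)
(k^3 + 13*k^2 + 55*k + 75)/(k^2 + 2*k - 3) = (k^2 + 10*k + 25)/(k - 1)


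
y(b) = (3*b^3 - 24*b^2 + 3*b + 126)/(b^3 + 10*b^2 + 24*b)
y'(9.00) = 0.11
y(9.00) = 0.23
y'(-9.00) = 10.63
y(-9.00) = 29.87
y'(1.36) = -2.69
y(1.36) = 1.74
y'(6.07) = 0.09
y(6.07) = -0.09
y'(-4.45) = -236.75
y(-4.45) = -202.00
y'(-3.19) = -73.72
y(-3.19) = 31.01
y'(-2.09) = -9.38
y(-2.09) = 0.80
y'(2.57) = -0.54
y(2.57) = 0.18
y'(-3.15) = -66.06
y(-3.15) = 28.22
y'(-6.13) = 6910.21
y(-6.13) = 875.03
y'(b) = (-3*b^2 - 20*b - 24)*(3*b^3 - 24*b^2 + 3*b + 126)/(b^3 + 10*b^2 + 24*b)^2 + (9*b^2 - 48*b + 3)/(b^3 + 10*b^2 + 24*b)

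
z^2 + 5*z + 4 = (z + 1)*(z + 4)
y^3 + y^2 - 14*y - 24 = (y - 4)*(y + 2)*(y + 3)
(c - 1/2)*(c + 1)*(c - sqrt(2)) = c^3 - sqrt(2)*c^2 + c^2/2 - sqrt(2)*c/2 - c/2 + sqrt(2)/2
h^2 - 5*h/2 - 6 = (h - 4)*(h + 3/2)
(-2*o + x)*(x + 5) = -2*o*x - 10*o + x^2 + 5*x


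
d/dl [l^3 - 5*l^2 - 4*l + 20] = 3*l^2 - 10*l - 4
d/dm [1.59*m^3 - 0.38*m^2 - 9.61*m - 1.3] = 4.77*m^2 - 0.76*m - 9.61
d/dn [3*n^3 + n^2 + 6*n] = 9*n^2 + 2*n + 6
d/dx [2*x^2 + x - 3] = 4*x + 1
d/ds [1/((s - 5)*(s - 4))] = (9 - 2*s)/(s^4 - 18*s^3 + 121*s^2 - 360*s + 400)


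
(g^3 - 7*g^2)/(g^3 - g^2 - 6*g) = g*(7 - g)/(-g^2 + g + 6)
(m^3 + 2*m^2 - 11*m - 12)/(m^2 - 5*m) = (m^3 + 2*m^2 - 11*m - 12)/(m*(m - 5))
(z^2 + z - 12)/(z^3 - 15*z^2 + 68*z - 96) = (z + 4)/(z^2 - 12*z + 32)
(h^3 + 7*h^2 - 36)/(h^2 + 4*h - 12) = h + 3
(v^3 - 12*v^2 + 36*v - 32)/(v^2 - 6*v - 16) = (v^2 - 4*v + 4)/(v + 2)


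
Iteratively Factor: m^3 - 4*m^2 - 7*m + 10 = (m - 1)*(m^2 - 3*m - 10) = (m - 5)*(m - 1)*(m + 2)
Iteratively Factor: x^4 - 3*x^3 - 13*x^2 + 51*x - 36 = (x - 1)*(x^3 - 2*x^2 - 15*x + 36) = (x - 3)*(x - 1)*(x^2 + x - 12) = (x - 3)^2*(x - 1)*(x + 4)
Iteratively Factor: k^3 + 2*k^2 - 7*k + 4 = (k - 1)*(k^2 + 3*k - 4) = (k - 1)^2*(k + 4)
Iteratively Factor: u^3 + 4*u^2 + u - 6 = (u - 1)*(u^2 + 5*u + 6) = (u - 1)*(u + 3)*(u + 2)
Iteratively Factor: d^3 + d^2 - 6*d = (d)*(d^2 + d - 6) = d*(d + 3)*(d - 2)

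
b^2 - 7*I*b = b*(b - 7*I)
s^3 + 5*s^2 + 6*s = s*(s + 2)*(s + 3)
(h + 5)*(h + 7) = h^2 + 12*h + 35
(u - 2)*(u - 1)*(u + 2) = u^3 - u^2 - 4*u + 4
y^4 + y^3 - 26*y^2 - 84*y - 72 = (y - 6)*(y + 2)^2*(y + 3)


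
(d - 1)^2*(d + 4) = d^3 + 2*d^2 - 7*d + 4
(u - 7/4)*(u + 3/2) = u^2 - u/4 - 21/8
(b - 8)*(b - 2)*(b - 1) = b^3 - 11*b^2 + 26*b - 16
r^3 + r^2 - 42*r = r*(r - 6)*(r + 7)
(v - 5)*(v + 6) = v^2 + v - 30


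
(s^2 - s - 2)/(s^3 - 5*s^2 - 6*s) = (s - 2)/(s*(s - 6))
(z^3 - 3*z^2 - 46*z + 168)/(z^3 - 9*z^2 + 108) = (z^2 + 3*z - 28)/(z^2 - 3*z - 18)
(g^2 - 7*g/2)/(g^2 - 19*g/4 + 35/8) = 4*g/(4*g - 5)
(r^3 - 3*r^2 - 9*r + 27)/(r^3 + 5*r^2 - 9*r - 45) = (r - 3)/(r + 5)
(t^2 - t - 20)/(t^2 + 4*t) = (t - 5)/t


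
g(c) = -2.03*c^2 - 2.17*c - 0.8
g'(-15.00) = 58.73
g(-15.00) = -425.00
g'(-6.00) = 22.19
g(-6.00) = -60.86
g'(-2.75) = 9.00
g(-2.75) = -10.18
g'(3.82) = -17.68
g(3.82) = -38.71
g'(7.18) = -31.32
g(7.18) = -121.03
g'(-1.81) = 5.18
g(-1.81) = -3.52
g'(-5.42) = 19.84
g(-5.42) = -48.67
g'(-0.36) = -0.71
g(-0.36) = -0.28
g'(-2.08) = 6.27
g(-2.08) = -5.07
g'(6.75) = -29.58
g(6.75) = -107.94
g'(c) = -4.06*c - 2.17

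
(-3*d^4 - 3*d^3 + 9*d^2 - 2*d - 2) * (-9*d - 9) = 27*d^5 + 54*d^4 - 54*d^3 - 63*d^2 + 36*d + 18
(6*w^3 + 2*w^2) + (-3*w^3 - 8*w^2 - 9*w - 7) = 3*w^3 - 6*w^2 - 9*w - 7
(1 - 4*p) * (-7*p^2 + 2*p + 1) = 28*p^3 - 15*p^2 - 2*p + 1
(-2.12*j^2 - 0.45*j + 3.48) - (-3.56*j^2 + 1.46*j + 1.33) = 1.44*j^2 - 1.91*j + 2.15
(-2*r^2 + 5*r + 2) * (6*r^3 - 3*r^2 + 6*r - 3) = -12*r^5 + 36*r^4 - 15*r^3 + 30*r^2 - 3*r - 6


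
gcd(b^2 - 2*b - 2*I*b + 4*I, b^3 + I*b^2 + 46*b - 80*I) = b - 2*I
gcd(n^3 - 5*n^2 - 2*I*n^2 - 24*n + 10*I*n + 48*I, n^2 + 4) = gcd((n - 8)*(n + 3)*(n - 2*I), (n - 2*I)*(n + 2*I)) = n - 2*I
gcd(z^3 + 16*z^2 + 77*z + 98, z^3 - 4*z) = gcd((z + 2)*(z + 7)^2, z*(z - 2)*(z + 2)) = z + 2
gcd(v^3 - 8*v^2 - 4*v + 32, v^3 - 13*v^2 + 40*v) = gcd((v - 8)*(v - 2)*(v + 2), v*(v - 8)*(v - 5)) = v - 8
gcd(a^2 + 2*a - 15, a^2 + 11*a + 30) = a + 5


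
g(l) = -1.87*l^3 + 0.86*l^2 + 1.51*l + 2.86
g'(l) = -5.61*l^2 + 1.72*l + 1.51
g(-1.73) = 12.50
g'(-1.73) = -18.26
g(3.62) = -69.11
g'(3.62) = -65.78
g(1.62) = -0.39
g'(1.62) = -10.43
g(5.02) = -204.45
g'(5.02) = -131.23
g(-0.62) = 2.70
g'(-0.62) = -1.71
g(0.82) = 3.65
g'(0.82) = -0.85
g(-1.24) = 5.88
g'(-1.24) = -9.25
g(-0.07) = 2.76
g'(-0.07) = 1.36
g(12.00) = -3086.54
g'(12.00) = -785.69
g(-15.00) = 6484.96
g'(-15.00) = -1286.54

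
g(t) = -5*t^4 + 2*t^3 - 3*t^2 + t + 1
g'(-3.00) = 613.00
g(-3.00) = -488.00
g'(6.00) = -4139.00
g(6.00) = -6149.00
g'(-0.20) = 2.60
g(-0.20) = 0.66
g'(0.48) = -2.71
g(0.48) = 0.74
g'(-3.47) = 929.70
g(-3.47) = -847.07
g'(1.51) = -63.24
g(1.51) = -23.44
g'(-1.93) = 178.71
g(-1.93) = -95.86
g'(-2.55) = 386.94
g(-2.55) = -265.63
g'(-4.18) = 1591.61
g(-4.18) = -1728.09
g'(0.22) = -0.24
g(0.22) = 1.08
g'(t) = -20*t^3 + 6*t^2 - 6*t + 1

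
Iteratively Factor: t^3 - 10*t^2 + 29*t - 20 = (t - 4)*(t^2 - 6*t + 5) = (t - 5)*(t - 4)*(t - 1)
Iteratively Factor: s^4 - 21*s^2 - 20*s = (s + 4)*(s^3 - 4*s^2 - 5*s) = s*(s + 4)*(s^2 - 4*s - 5) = s*(s + 1)*(s + 4)*(s - 5)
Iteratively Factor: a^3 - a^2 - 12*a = (a)*(a^2 - a - 12) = a*(a + 3)*(a - 4)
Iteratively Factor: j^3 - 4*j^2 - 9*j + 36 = (j - 3)*(j^2 - j - 12) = (j - 4)*(j - 3)*(j + 3)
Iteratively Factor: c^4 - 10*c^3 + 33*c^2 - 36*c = (c - 3)*(c^3 - 7*c^2 + 12*c) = (c - 3)^2*(c^2 - 4*c) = c*(c - 3)^2*(c - 4)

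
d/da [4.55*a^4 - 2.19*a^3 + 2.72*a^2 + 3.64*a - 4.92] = 18.2*a^3 - 6.57*a^2 + 5.44*a + 3.64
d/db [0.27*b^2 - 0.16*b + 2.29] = 0.54*b - 0.16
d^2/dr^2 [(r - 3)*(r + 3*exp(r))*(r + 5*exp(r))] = 8*r^2*exp(r) + 60*r*exp(2*r) + 8*r*exp(r) + 6*r - 120*exp(2*r) - 32*exp(r) - 6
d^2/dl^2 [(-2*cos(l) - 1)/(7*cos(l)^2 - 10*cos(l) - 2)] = 4*(-441*(1 - cos(2*l))^2*cos(l) - 168*(1 - cos(2*l))^2 - 25*cos(l) - 494*cos(2*l) - 273*cos(3*l) + 98*cos(5*l) + 474)/(20*cos(l) - 7*cos(2*l) - 3)^3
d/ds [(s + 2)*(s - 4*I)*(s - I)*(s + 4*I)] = 4*s^3 + 3*s^2*(2 - I) + 4*s*(8 - I) + 32 - 16*I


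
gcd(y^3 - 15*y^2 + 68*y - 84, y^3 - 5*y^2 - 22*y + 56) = y^2 - 9*y + 14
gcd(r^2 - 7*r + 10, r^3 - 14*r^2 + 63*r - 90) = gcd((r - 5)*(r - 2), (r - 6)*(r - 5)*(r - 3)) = r - 5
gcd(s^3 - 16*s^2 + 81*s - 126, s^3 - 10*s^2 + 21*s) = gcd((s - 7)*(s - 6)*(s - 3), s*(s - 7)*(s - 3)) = s^2 - 10*s + 21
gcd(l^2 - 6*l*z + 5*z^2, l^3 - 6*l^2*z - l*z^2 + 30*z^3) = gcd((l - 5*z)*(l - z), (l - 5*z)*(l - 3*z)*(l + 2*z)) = -l + 5*z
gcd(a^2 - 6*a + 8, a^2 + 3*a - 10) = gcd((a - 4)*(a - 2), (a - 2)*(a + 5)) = a - 2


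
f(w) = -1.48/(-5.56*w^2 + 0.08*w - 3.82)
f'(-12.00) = 0.00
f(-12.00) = 0.00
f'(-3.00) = 0.02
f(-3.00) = 0.03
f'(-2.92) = 0.02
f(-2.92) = 0.03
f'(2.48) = -0.03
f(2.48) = 0.04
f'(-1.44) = 0.10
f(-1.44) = 0.10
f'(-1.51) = 0.09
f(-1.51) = 0.09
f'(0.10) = -0.10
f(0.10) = 0.38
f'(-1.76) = 0.06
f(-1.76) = 0.07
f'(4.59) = -0.01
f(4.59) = 0.01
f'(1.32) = -0.12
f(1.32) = 0.11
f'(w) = -1.48*(11.12*w - 0.08)/(-5.56*w^2 + 0.08*w - 3.82)^2 = (0.1184 - 16.4576*w)/(5.56*w^2 - 0.08*w + 3.82)^2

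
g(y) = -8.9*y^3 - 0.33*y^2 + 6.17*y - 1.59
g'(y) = -26.7*y^2 - 0.66*y + 6.17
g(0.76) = -1.00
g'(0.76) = -9.75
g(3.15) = -263.61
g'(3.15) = -260.84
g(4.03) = -564.60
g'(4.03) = -430.12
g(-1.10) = 3.07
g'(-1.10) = -25.41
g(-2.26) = 85.51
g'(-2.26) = -128.71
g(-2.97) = 210.34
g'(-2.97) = -227.39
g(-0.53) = -3.63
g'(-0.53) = -0.98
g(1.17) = -9.08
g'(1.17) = -31.15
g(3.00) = -226.35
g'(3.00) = -236.11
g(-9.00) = 6404.25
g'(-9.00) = -2150.59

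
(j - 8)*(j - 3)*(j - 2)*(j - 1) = j^4 - 14*j^3 + 59*j^2 - 94*j + 48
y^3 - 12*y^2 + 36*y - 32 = (y - 8)*(y - 2)^2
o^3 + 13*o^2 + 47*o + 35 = (o + 1)*(o + 5)*(o + 7)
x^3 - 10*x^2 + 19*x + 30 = (x - 6)*(x - 5)*(x + 1)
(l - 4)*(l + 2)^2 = l^3 - 12*l - 16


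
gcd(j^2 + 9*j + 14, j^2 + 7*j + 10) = j + 2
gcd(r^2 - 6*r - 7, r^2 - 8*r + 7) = r - 7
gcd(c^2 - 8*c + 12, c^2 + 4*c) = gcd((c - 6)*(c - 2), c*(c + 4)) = 1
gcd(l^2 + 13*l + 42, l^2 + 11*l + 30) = l + 6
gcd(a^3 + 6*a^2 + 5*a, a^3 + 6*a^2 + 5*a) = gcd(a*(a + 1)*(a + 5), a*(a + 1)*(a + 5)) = a^3 + 6*a^2 + 5*a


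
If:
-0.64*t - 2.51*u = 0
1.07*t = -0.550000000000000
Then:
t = -0.51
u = 0.13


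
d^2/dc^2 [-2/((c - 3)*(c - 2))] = 4*(-(c - 3)^2 - (c - 3)*(c - 2) - (c - 2)^2)/((c - 3)^3*(c - 2)^3)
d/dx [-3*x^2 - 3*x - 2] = -6*x - 3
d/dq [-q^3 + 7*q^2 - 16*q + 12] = -3*q^2 + 14*q - 16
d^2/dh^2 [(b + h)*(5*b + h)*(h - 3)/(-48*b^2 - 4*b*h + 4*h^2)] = 3*b*(-268*b^4 - 204*b^3*h + 137*b^3 - 84*b^2*h^2 + 201*b^2*h - 8*b*h^3 + 51*b*h^2 + 7*h^3)/(2*(1728*b^6 + 432*b^5*h - 396*b^4*h^2 - 71*b^3*h^3 + 33*b^2*h^4 + 3*b*h^5 - h^6))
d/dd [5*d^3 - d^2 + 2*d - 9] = 15*d^2 - 2*d + 2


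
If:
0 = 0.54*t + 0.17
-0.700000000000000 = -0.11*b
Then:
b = 6.36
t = -0.31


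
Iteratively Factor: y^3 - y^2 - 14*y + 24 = (y - 3)*(y^2 + 2*y - 8) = (y - 3)*(y + 4)*(y - 2)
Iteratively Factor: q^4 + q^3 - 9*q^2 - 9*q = (q + 3)*(q^3 - 2*q^2 - 3*q) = (q + 1)*(q + 3)*(q^2 - 3*q) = q*(q + 1)*(q + 3)*(q - 3)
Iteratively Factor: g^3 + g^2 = (g)*(g^2 + g) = g^2*(g + 1)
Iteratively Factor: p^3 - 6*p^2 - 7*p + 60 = (p - 4)*(p^2 - 2*p - 15) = (p - 4)*(p + 3)*(p - 5)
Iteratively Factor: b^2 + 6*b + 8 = (b + 4)*(b + 2)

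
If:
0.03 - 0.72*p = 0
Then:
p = 0.04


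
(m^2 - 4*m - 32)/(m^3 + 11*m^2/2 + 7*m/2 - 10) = 2*(m - 8)/(2*m^2 + 3*m - 5)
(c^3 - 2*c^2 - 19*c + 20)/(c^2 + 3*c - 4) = c - 5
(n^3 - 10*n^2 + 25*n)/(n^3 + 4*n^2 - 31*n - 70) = n*(n - 5)/(n^2 + 9*n + 14)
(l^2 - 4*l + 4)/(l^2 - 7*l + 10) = (l - 2)/(l - 5)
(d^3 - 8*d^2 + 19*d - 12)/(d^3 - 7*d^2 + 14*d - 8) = (d - 3)/(d - 2)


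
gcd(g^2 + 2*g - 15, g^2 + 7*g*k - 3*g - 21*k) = g - 3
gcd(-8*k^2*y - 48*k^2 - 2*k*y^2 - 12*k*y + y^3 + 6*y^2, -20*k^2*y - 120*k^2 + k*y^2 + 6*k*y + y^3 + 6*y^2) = -4*k*y - 24*k + y^2 + 6*y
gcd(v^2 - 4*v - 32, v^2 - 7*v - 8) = v - 8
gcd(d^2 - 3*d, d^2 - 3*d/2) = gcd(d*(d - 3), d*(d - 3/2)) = d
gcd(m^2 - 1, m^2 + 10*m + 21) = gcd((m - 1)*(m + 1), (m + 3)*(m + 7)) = 1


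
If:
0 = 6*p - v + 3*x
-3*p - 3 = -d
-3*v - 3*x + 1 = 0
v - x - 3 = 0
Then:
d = 35/6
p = 17/18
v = 5/3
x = -4/3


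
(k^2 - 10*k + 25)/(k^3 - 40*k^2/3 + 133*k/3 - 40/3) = 3*(k - 5)/(3*k^2 - 25*k + 8)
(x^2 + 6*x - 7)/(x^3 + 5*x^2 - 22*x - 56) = (x - 1)/(x^2 - 2*x - 8)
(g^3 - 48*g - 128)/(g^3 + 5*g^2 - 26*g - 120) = (g^2 - 4*g - 32)/(g^2 + g - 30)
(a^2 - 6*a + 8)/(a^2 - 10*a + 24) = (a - 2)/(a - 6)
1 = 1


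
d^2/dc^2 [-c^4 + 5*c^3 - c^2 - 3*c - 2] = -12*c^2 + 30*c - 2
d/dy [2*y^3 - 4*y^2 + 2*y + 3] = 6*y^2 - 8*y + 2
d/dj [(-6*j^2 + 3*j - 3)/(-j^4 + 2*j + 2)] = 3*((1 - 4*j)*(-j^4 + 2*j + 2) - 2*(2*j^3 - 1)*(2*j^2 - j + 1))/(-j^4 + 2*j + 2)^2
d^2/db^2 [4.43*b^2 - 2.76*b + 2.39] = 8.86000000000000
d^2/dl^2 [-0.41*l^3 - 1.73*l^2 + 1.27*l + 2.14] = -2.46*l - 3.46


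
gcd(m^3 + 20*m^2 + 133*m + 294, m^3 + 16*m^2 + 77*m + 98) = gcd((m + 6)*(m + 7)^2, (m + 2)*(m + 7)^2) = m^2 + 14*m + 49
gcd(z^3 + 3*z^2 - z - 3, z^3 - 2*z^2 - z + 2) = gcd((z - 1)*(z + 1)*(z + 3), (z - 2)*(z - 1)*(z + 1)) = z^2 - 1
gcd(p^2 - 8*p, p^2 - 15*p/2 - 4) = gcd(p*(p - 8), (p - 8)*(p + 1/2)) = p - 8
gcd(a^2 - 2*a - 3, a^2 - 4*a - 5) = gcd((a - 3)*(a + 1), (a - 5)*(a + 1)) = a + 1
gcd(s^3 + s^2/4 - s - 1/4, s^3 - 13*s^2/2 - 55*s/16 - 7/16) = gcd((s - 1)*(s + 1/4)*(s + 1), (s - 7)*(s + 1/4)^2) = s + 1/4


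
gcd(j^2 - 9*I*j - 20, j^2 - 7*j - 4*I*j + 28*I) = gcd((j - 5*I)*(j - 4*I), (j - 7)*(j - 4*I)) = j - 4*I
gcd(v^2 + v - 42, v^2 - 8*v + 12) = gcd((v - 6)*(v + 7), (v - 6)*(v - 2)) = v - 6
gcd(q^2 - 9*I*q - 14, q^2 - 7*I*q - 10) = q - 2*I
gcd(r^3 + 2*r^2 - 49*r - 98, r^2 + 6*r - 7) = r + 7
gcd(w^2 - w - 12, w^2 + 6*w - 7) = 1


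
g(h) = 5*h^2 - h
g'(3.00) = 29.00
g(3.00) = 42.00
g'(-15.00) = -151.00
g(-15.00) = 1140.00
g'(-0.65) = -7.50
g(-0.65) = 2.76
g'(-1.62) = -17.20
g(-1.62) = 14.74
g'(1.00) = 9.00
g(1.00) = 4.00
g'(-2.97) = -30.70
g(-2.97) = 47.07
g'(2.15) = 20.50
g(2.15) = 20.96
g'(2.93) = 28.30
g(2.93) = 39.99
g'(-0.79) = -8.90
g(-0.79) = 3.91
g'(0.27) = 1.70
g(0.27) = 0.09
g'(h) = 10*h - 1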